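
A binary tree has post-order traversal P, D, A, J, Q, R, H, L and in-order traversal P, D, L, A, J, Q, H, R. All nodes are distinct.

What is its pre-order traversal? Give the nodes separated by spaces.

L D P H Q J A R

The last element of post-order is the root; it splits in-order into left and right subtrees.
Root L: left subtree has 2 nodes {P, D}, right has 5 {A, J, Q, H, R}.
  Root D: left subtree has 1 node {P}, right has 0 { }.
  Root H: left subtree has 3 nodes {A, J, Q}, right has 1 {R}.
    Root Q: left subtree has 2 nodes {A, J}, right has 0 { }.
      Root J: left subtree has 1 node {A}, right has 0 { }.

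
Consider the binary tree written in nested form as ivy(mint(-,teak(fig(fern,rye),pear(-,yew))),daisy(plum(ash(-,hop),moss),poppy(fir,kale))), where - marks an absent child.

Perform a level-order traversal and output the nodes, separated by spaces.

Level-order visits nodes level by level from the root, left to right within each level.
Level 0: ivy
Level 1: mint, daisy
Level 2: teak, plum, poppy
Level 3: fig, pear, ash, moss, fir, kale
Level 4: fern, rye, yew, hop

ivy mint daisy teak plum poppy fig pear ash moss fir kale fern rye yew hop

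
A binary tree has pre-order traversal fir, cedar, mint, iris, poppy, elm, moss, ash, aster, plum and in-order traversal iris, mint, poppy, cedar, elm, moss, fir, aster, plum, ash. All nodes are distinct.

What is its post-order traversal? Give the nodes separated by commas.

The first element of pre-order is the root; it splits in-order into left and right subtrees.
Root fir: left subtree has 6 nodes {iris, mint, poppy, cedar, elm, moss}, right has 3 {aster, plum, ash}.
  Root cedar: left subtree has 3 nodes {iris, mint, poppy}, right has 2 {elm, moss}.
    Root mint: left subtree has 1 node {iris}, right has 1 {poppy}.
    Root elm: left subtree has 0 nodes { }, right has 1 {moss}.
  Root ash: left subtree has 2 nodes {aster, plum}, right has 0 { }.
    Root aster: left subtree has 0 nodes { }, right has 1 {plum}.

iris, poppy, mint, moss, elm, cedar, plum, aster, ash, fir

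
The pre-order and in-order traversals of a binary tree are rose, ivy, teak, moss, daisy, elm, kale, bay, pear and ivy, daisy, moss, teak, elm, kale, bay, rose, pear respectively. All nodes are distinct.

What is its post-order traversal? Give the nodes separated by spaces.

The first element of pre-order is the root; it splits in-order into left and right subtrees.
Root rose: left subtree has 7 nodes {ivy, daisy, moss, teak, elm, kale, bay}, right has 1 {pear}.
  Root ivy: left subtree has 0 nodes { }, right has 6 {daisy, moss, teak, elm, kale, bay}.
    Root teak: left subtree has 2 nodes {daisy, moss}, right has 3 {elm, kale, bay}.
      Root moss: left subtree has 1 node {daisy}, right has 0 { }.
      Root elm: left subtree has 0 nodes { }, right has 2 {kale, bay}.
        Root kale: left subtree has 0 nodes { }, right has 1 {bay}.

daisy moss bay kale elm teak ivy pear rose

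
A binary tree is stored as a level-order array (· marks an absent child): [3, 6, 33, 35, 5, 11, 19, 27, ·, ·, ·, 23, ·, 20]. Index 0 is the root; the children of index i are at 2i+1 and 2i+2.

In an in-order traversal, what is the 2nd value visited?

35

In-order visits the left subtree, then the node, then the right subtree.
At 3: go left to 6.
  At 6: go left to 35.
    At 35: go left to 27.
      27 is a leaf — visit 27.
    Visit 35.
    At 35: no right child.
  Visit 6.
  At 6: go right to 5.
    5 is a leaf — visit 5.
Visit 3.
At 3: go right to 33.
  At 33: go left to 11.
    At 11: go left to 23.
      23 is a leaf — visit 23.
    Visit 11.
    At 11: no right child.
  Visit 33.
  At 33: go right to 19.
    At 19: go left to 20.
      20 is a leaf — visit 20.
    Visit 19.
    At 19: no right child.
Full in-order sequence: 27, 35, 6, 5, 3, 23, 11, 33, 20, 19.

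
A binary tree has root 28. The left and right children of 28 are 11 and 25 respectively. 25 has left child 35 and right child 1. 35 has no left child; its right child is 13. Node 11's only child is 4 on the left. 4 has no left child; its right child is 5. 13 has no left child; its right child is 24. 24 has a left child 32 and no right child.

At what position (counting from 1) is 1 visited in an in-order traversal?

10

In-order visits the left subtree, then the node, then the right subtree.
At 28: go left to 11.
  At 11: go left to 4.
    At 4: no left child.
    Visit 4.
    At 4: go right to 5.
      5 is a leaf — visit 5.
  Visit 11.
  At 11: no right child.
Visit 28.
At 28: go right to 25.
  At 25: go left to 35.
    At 35: no left child.
    Visit 35.
    At 35: go right to 13.
      At 13: no left child.
      Visit 13.
      At 13: go right to 24.
        At 24: go left to 32.
          32 is a leaf — visit 32.
        Visit 24.
        At 24: no right child.
  Visit 25.
  At 25: go right to 1.
    1 is a leaf — visit 1.
Full in-order sequence: 4, 5, 11, 28, 35, 13, 32, 24, 25, 1.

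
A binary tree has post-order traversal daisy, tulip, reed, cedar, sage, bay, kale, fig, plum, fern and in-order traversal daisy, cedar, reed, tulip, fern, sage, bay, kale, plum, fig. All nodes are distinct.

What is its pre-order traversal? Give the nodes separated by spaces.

fern cedar daisy reed tulip plum kale bay sage fig

The last element of post-order is the root; it splits in-order into left and right subtrees.
Root fern: left subtree has 4 nodes {daisy, cedar, reed, tulip}, right has 5 {sage, bay, kale, plum, fig}.
  Root cedar: left subtree has 1 node {daisy}, right has 2 {reed, tulip}.
    Root reed: left subtree has 0 nodes { }, right has 1 {tulip}.
  Root plum: left subtree has 3 nodes {sage, bay, kale}, right has 1 {fig}.
    Root kale: left subtree has 2 nodes {sage, bay}, right has 0 { }.
      Root bay: left subtree has 1 node {sage}, right has 0 { }.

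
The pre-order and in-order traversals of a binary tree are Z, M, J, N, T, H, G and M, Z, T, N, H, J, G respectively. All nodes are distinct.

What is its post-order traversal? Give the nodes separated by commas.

M, T, H, N, G, J, Z

The first element of pre-order is the root; it splits in-order into left and right subtrees.
Root Z: left subtree has 1 node {M}, right has 5 {T, N, H, J, G}.
  Root J: left subtree has 3 nodes {T, N, H}, right has 1 {G}.
    Root N: left subtree has 1 node {T}, right has 1 {H}.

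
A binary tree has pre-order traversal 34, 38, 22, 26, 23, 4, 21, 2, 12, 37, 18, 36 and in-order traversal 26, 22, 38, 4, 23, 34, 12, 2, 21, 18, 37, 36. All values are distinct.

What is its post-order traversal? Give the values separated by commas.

The first element of pre-order is the root; it splits in-order into left and right subtrees.
Root 34: left subtree has 5 nodes {26, 22, 38, 4, 23}, right has 6 {12, 2, 21, 18, 37, 36}.
  Root 38: left subtree has 2 nodes {26, 22}, right has 2 {4, 23}.
    Root 22: left subtree has 1 node {26}, right has 0 { }.
    Root 23: left subtree has 1 node {4}, right has 0 { }.
  Root 21: left subtree has 2 nodes {12, 2}, right has 3 {18, 37, 36}.
    Root 2: left subtree has 1 node {12}, right has 0 { }.
    Root 37: left subtree has 1 node {18}, right has 1 {36}.

26, 22, 4, 23, 38, 12, 2, 18, 36, 37, 21, 34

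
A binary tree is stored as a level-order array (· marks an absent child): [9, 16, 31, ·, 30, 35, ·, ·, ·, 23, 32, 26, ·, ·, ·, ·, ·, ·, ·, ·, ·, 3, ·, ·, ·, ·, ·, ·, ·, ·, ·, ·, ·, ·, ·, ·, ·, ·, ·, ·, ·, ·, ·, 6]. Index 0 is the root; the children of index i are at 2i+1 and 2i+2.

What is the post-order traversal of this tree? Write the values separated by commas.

Post-order visits the left subtree, then the right subtree, then the node.
At 9: go left to 16.
  At 16: no left child.
  At 16: go right to 30.
    At 30: go left to 23.
      23 is a leaf — visit 23.
    At 30: go right to 32.
      At 32: go left to 3.
        At 3: go left to 6.
          6 is a leaf — visit 6.
        At 3: no right child.
        Visit 3.
      At 32: no right child.
      Visit 32.
    Visit 30.
  Visit 16.
At 9: go right to 31.
  At 31: go left to 35.
    At 35: go left to 26.
      26 is a leaf — visit 26.
    At 35: no right child.
    Visit 35.
  At 31: no right child.
  Visit 31.
Visit 9.

23, 6, 3, 32, 30, 16, 26, 35, 31, 9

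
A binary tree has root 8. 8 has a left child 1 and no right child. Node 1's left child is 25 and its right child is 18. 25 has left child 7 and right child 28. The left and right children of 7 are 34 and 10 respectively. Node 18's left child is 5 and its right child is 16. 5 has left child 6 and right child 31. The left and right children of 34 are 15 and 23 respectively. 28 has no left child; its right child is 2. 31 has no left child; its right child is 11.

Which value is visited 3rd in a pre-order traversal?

Pre-order visits the node, then its left subtree, then its right subtree.
Visit 8.
At 8: go left to 1.
  Visit 1.
  At 1: go left to 25.
    Visit 25.
    At 25: go left to 7.
      Visit 7.
      At 7: go left to 34.
        Visit 34.
        At 34: go left to 15.
          15 is a leaf — visit 15.
        At 34: go right to 23.
          23 is a leaf — visit 23.
      At 7: go right to 10.
        10 is a leaf — visit 10.
    At 25: go right to 28.
      Visit 28.
      At 28: no left child.
      At 28: go right to 2.
        2 is a leaf — visit 2.
  At 1: go right to 18.
    Visit 18.
    At 18: go left to 5.
      Visit 5.
      At 5: go left to 6.
        6 is a leaf — visit 6.
      At 5: go right to 31.
        Visit 31.
        At 31: no left child.
        At 31: go right to 11.
          11 is a leaf — visit 11.
    At 18: go right to 16.
      16 is a leaf — visit 16.
At 8: no right child.
Full pre-order sequence: 8, 1, 25, 7, 34, 15, 23, 10, 28, 2, 18, 5, 6, 31, 11, 16.

25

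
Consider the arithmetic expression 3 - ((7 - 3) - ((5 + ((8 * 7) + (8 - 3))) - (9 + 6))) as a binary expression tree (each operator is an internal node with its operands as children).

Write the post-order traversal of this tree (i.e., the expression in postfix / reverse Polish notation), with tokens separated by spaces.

Post-order on an expression tree gives postfix notation: for each operator, emit left operand, right operand, then the operator.

3 7 3 - 5 8 7 * 8 3 - + + 9 6 + - - -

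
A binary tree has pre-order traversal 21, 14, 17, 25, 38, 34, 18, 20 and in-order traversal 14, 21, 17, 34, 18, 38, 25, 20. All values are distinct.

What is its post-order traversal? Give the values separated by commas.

14, 18, 34, 38, 20, 25, 17, 21

The first element of pre-order is the root; it splits in-order into left and right subtrees.
Root 21: left subtree has 1 node {14}, right has 6 {17, 34, 18, 38, 25, 20}.
  Root 17: left subtree has 0 nodes { }, right has 5 {34, 18, 38, 25, 20}.
    Root 25: left subtree has 3 nodes {34, 18, 38}, right has 1 {20}.
      Root 38: left subtree has 2 nodes {34, 18}, right has 0 { }.
        Root 34: left subtree has 0 nodes { }, right has 1 {18}.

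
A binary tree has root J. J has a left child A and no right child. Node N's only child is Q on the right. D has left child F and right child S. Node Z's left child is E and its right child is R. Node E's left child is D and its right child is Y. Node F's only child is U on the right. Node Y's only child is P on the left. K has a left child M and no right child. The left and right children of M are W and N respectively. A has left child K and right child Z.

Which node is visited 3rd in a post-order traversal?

Post-order visits the left subtree, then the right subtree, then the node.
At J: go left to A.
  At A: go left to K.
    At K: go left to M.
      At M: go left to W.
        W is a leaf — visit W.
      At M: go right to N.
        At N: no left child.
        At N: go right to Q.
          Q is a leaf — visit Q.
        Visit N.
      Visit M.
    At K: no right child.
    Visit K.
  At A: go right to Z.
    At Z: go left to E.
      At E: go left to D.
        At D: go left to F.
          At F: no left child.
          At F: go right to U.
            U is a leaf — visit U.
          Visit F.
        At D: go right to S.
          S is a leaf — visit S.
        Visit D.
      At E: go right to Y.
        At Y: go left to P.
          P is a leaf — visit P.
        At Y: no right child.
        Visit Y.
      Visit E.
    At Z: go right to R.
      R is a leaf — visit R.
    Visit Z.
  Visit A.
At J: no right child.
Visit J.
Full post-order sequence: W, Q, N, M, K, U, F, S, D, P, Y, E, R, Z, A, J.

N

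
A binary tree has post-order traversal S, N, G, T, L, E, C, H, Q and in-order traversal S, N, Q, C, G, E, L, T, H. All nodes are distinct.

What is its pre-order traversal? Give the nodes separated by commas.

Q, N, S, H, C, E, G, L, T

The last element of post-order is the root; it splits in-order into left and right subtrees.
Root Q: left subtree has 2 nodes {S, N}, right has 6 {C, G, E, L, T, H}.
  Root N: left subtree has 1 node {S}, right has 0 { }.
  Root H: left subtree has 5 nodes {C, G, E, L, T}, right has 0 { }.
    Root C: left subtree has 0 nodes { }, right has 4 {G, E, L, T}.
      Root E: left subtree has 1 node {G}, right has 2 {L, T}.
        Root L: left subtree has 0 nodes { }, right has 1 {T}.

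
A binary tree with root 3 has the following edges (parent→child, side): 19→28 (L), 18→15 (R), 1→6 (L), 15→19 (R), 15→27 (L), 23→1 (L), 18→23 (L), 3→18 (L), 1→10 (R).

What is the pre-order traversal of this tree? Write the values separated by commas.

3, 18, 23, 1, 6, 10, 15, 27, 19, 28

Pre-order visits the node, then its left subtree, then its right subtree.
Visit 3.
At 3: go left to 18.
  Visit 18.
  At 18: go left to 23.
    Visit 23.
    At 23: go left to 1.
      Visit 1.
      At 1: go left to 6.
        6 is a leaf — visit 6.
      At 1: go right to 10.
        10 is a leaf — visit 10.
    At 23: no right child.
  At 18: go right to 15.
    Visit 15.
    At 15: go left to 27.
      27 is a leaf — visit 27.
    At 15: go right to 19.
      Visit 19.
      At 19: go left to 28.
        28 is a leaf — visit 28.
      At 19: no right child.
At 3: no right child.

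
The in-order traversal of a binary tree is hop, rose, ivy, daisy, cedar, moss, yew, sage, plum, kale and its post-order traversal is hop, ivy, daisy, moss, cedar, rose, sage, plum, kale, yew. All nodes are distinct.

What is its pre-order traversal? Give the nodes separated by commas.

The last element of post-order is the root; it splits in-order into left and right subtrees.
Root yew: left subtree has 6 nodes {hop, rose, ivy, daisy, cedar, moss}, right has 3 {sage, plum, kale}.
  Root rose: left subtree has 1 node {hop}, right has 4 {ivy, daisy, cedar, moss}.
    Root cedar: left subtree has 2 nodes {ivy, daisy}, right has 1 {moss}.
      Root daisy: left subtree has 1 node {ivy}, right has 0 { }.
  Root kale: left subtree has 2 nodes {sage, plum}, right has 0 { }.
    Root plum: left subtree has 1 node {sage}, right has 0 { }.

yew, rose, hop, cedar, daisy, ivy, moss, kale, plum, sage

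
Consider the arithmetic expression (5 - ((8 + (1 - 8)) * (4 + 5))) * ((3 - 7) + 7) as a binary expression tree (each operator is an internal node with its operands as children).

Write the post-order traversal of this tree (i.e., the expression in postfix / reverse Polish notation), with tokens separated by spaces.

Post-order on an expression tree gives postfix notation: for each operator, emit left operand, right operand, then the operator.

5 8 1 8 - + 4 5 + * - 3 7 - 7 + *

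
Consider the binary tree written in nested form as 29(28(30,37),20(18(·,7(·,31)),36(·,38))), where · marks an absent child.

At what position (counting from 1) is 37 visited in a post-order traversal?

2

Post-order visits the left subtree, then the right subtree, then the node.
At 29: go left to 28.
  At 28: go left to 30.
    30 is a leaf — visit 30.
  At 28: go right to 37.
    37 is a leaf — visit 37.
  Visit 28.
At 29: go right to 20.
  At 20: go left to 18.
    At 18: no left child.
    At 18: go right to 7.
      At 7: no left child.
      At 7: go right to 31.
        31 is a leaf — visit 31.
      Visit 7.
    Visit 18.
  At 20: go right to 36.
    At 36: no left child.
    At 36: go right to 38.
      38 is a leaf — visit 38.
    Visit 36.
  Visit 20.
Visit 29.
Full post-order sequence: 30, 37, 28, 31, 7, 18, 38, 36, 20, 29.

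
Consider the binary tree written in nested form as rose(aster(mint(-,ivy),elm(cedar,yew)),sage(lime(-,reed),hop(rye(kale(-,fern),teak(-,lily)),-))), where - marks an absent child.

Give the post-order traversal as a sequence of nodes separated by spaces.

ivy mint cedar yew elm aster reed lime fern kale lily teak rye hop sage rose

Post-order visits the left subtree, then the right subtree, then the node.
At rose: go left to aster.
  At aster: go left to mint.
    At mint: no left child.
    At mint: go right to ivy.
      ivy is a leaf — visit ivy.
    Visit mint.
  At aster: go right to elm.
    At elm: go left to cedar.
      cedar is a leaf — visit cedar.
    At elm: go right to yew.
      yew is a leaf — visit yew.
    Visit elm.
  Visit aster.
At rose: go right to sage.
  At sage: go left to lime.
    At lime: no left child.
    At lime: go right to reed.
      reed is a leaf — visit reed.
    Visit lime.
  At sage: go right to hop.
    At hop: go left to rye.
      At rye: go left to kale.
        At kale: no left child.
        At kale: go right to fern.
          fern is a leaf — visit fern.
        Visit kale.
      At rye: go right to teak.
        At teak: no left child.
        At teak: go right to lily.
          lily is a leaf — visit lily.
        Visit teak.
      Visit rye.
    At hop: no right child.
    Visit hop.
  Visit sage.
Visit rose.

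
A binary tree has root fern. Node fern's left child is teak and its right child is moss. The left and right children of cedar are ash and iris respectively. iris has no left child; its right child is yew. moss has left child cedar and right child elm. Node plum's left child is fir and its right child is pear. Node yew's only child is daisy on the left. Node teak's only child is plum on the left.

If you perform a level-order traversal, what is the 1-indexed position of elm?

6

Level-order visits nodes level by level from the root, left to right within each level.
Level 0: fern
Level 1: teak, moss
Level 2: plum, cedar, elm
Level 3: fir, pear, ash, iris
Level 4: yew
Level 5: daisy
Full level-order sequence: fern, teak, moss, plum, cedar, elm, fir, pear, ash, iris, yew, daisy.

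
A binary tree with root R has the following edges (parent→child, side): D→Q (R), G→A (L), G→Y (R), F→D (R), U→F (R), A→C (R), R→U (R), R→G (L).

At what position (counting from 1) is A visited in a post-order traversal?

Post-order visits the left subtree, then the right subtree, then the node.
At R: go left to G.
  At G: go left to A.
    At A: no left child.
    At A: go right to C.
      C is a leaf — visit C.
    Visit A.
  At G: go right to Y.
    Y is a leaf — visit Y.
  Visit G.
At R: go right to U.
  At U: no left child.
  At U: go right to F.
    At F: no left child.
    At F: go right to D.
      At D: no left child.
      At D: go right to Q.
        Q is a leaf — visit Q.
      Visit D.
    Visit F.
  Visit U.
Visit R.
Full post-order sequence: C, A, Y, G, Q, D, F, U, R.

2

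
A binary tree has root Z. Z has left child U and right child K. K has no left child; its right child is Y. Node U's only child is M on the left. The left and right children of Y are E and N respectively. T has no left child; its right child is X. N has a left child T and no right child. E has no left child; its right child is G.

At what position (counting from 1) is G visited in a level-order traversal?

Level-order visits nodes level by level from the root, left to right within each level.
Level 0: Z
Level 1: U, K
Level 2: M, Y
Level 3: E, N
Level 4: G, T
Level 5: X
Full level-order sequence: Z, U, K, M, Y, E, N, G, T, X.

8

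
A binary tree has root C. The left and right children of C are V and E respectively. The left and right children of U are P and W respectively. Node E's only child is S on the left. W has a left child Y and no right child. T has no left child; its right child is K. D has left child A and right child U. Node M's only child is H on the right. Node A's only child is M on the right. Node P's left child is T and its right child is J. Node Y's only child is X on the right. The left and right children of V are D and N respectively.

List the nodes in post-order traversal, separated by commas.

H, M, A, K, T, J, P, X, Y, W, U, D, N, V, S, E, C

Post-order visits the left subtree, then the right subtree, then the node.
At C: go left to V.
  At V: go left to D.
    At D: go left to A.
      At A: no left child.
      At A: go right to M.
        At M: no left child.
        At M: go right to H.
          H is a leaf — visit H.
        Visit M.
      Visit A.
    At D: go right to U.
      At U: go left to P.
        At P: go left to T.
          At T: no left child.
          At T: go right to K.
            K is a leaf — visit K.
          Visit T.
        At P: go right to J.
          J is a leaf — visit J.
        Visit P.
      At U: go right to W.
        At W: go left to Y.
          At Y: no left child.
          At Y: go right to X.
            X is a leaf — visit X.
          Visit Y.
        At W: no right child.
        Visit W.
      Visit U.
    Visit D.
  At V: go right to N.
    N is a leaf — visit N.
  Visit V.
At C: go right to E.
  At E: go left to S.
    S is a leaf — visit S.
  At E: no right child.
  Visit E.
Visit C.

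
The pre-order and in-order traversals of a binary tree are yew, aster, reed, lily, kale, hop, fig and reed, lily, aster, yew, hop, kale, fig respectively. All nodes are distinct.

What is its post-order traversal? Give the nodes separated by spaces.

lily reed aster hop fig kale yew

The first element of pre-order is the root; it splits in-order into left and right subtrees.
Root yew: left subtree has 3 nodes {reed, lily, aster}, right has 3 {hop, kale, fig}.
  Root aster: left subtree has 2 nodes {reed, lily}, right has 0 { }.
    Root reed: left subtree has 0 nodes { }, right has 1 {lily}.
  Root kale: left subtree has 1 node {hop}, right has 1 {fig}.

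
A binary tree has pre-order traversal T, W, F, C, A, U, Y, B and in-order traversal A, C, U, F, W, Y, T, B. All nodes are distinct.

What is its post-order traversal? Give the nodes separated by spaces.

A U C F Y W B T

The first element of pre-order is the root; it splits in-order into left and right subtrees.
Root T: left subtree has 6 nodes {A, C, U, F, W, Y}, right has 1 {B}.
  Root W: left subtree has 4 nodes {A, C, U, F}, right has 1 {Y}.
    Root F: left subtree has 3 nodes {A, C, U}, right has 0 { }.
      Root C: left subtree has 1 node {A}, right has 1 {U}.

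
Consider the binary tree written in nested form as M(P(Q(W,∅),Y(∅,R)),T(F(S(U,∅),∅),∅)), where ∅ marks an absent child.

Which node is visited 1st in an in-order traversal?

In-order visits the left subtree, then the node, then the right subtree.
At M: go left to P.
  At P: go left to Q.
    At Q: go left to W.
      W is a leaf — visit W.
    Visit Q.
    At Q: no right child.
  Visit P.
  At P: go right to Y.
    At Y: no left child.
    Visit Y.
    At Y: go right to R.
      R is a leaf — visit R.
Visit M.
At M: go right to T.
  At T: go left to F.
    At F: go left to S.
      At S: go left to U.
        U is a leaf — visit U.
      Visit S.
      At S: no right child.
    Visit F.
    At F: no right child.
  Visit T.
  At T: no right child.
Full in-order sequence: W, Q, P, Y, R, M, U, S, F, T.

W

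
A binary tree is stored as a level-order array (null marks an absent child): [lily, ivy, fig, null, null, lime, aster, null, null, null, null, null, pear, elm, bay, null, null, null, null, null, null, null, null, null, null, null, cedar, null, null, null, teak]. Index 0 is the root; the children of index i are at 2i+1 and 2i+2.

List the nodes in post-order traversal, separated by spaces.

Post-order visits the left subtree, then the right subtree, then the node.
At lily: go left to ivy.
  ivy is a leaf — visit ivy.
At lily: go right to fig.
  At fig: go left to lime.
    At lime: no left child.
    At lime: go right to pear.
      At pear: no left child.
      At pear: go right to cedar.
        cedar is a leaf — visit cedar.
      Visit pear.
    Visit lime.
  At fig: go right to aster.
    At aster: go left to elm.
      elm is a leaf — visit elm.
    At aster: go right to bay.
      At bay: no left child.
      At bay: go right to teak.
        teak is a leaf — visit teak.
      Visit bay.
    Visit aster.
  Visit fig.
Visit lily.

ivy cedar pear lime elm teak bay aster fig lily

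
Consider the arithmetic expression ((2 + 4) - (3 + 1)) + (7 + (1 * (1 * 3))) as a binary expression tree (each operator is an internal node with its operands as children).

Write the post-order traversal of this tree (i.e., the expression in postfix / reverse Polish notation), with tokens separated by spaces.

Post-order on an expression tree gives postfix notation: for each operator, emit left operand, right operand, then the operator.

2 4 + 3 1 + - 7 1 1 3 * * + +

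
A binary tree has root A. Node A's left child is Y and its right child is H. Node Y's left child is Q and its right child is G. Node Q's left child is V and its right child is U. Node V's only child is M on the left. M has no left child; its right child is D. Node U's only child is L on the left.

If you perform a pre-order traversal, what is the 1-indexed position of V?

4

Pre-order visits the node, then its left subtree, then its right subtree.
Visit A.
At A: go left to Y.
  Visit Y.
  At Y: go left to Q.
    Visit Q.
    At Q: go left to V.
      Visit V.
      At V: go left to M.
        Visit M.
        At M: no left child.
        At M: go right to D.
          D is a leaf — visit D.
      At V: no right child.
    At Q: go right to U.
      Visit U.
      At U: go left to L.
        L is a leaf — visit L.
      At U: no right child.
  At Y: go right to G.
    G is a leaf — visit G.
At A: go right to H.
  H is a leaf — visit H.
Full pre-order sequence: A, Y, Q, V, M, D, U, L, G, H.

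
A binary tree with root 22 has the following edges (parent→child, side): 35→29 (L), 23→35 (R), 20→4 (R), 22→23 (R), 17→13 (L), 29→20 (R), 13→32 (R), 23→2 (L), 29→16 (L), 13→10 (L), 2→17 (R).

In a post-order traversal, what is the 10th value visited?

Post-order visits the left subtree, then the right subtree, then the node.
At 22: no left child.
At 22: go right to 23.
  At 23: go left to 2.
    At 2: no left child.
    At 2: go right to 17.
      At 17: go left to 13.
        At 13: go left to 10.
          10 is a leaf — visit 10.
        At 13: go right to 32.
          32 is a leaf — visit 32.
        Visit 13.
      At 17: no right child.
      Visit 17.
    Visit 2.
  At 23: go right to 35.
    At 35: go left to 29.
      At 29: go left to 16.
        16 is a leaf — visit 16.
      At 29: go right to 20.
        At 20: no left child.
        At 20: go right to 4.
          4 is a leaf — visit 4.
        Visit 20.
      Visit 29.
    At 35: no right child.
    Visit 35.
  Visit 23.
Visit 22.
Full post-order sequence: 10, 32, 13, 17, 2, 16, 4, 20, 29, 35, 23, 22.

35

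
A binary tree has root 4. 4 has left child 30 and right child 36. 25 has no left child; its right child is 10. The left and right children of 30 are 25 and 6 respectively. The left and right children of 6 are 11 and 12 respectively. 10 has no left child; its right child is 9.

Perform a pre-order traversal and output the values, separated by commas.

Pre-order visits the node, then its left subtree, then its right subtree.
Visit 4.
At 4: go left to 30.
  Visit 30.
  At 30: go left to 25.
    Visit 25.
    At 25: no left child.
    At 25: go right to 10.
      Visit 10.
      At 10: no left child.
      At 10: go right to 9.
        9 is a leaf — visit 9.
  At 30: go right to 6.
    Visit 6.
    At 6: go left to 11.
      11 is a leaf — visit 11.
    At 6: go right to 12.
      12 is a leaf — visit 12.
At 4: go right to 36.
  36 is a leaf — visit 36.

4, 30, 25, 10, 9, 6, 11, 12, 36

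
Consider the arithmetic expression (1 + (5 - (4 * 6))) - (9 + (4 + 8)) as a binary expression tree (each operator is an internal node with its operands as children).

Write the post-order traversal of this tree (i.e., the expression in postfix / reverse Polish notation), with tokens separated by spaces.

1 5 4 6 * - + 9 4 8 + + -

Post-order on an expression tree gives postfix notation: for each operator, emit left operand, right operand, then the operator.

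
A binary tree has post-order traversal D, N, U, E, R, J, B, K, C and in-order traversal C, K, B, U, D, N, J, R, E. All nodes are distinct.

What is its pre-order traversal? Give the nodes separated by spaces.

The last element of post-order is the root; it splits in-order into left and right subtrees.
Root C: left subtree has 0 nodes { }, right has 8 {K, B, U, D, N, J, R, E}.
  Root K: left subtree has 0 nodes { }, right has 7 {B, U, D, N, J, R, E}.
    Root B: left subtree has 0 nodes { }, right has 6 {U, D, N, J, R, E}.
      Root J: left subtree has 3 nodes {U, D, N}, right has 2 {R, E}.
        Root U: left subtree has 0 nodes { }, right has 2 {D, N}.
          Root N: left subtree has 1 node {D}, right has 0 { }.
        Root R: left subtree has 0 nodes { }, right has 1 {E}.

C K B J U N D R E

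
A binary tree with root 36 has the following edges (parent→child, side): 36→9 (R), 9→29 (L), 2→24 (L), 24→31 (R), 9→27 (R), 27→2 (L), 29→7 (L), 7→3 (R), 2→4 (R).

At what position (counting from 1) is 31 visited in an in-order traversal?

In-order visits the left subtree, then the node, then the right subtree.
At 36: no left child.
Visit 36.
At 36: go right to 9.
  At 9: go left to 29.
    At 29: go left to 7.
      At 7: no left child.
      Visit 7.
      At 7: go right to 3.
        3 is a leaf — visit 3.
    Visit 29.
    At 29: no right child.
  Visit 9.
  At 9: go right to 27.
    At 27: go left to 2.
      At 2: go left to 24.
        At 24: no left child.
        Visit 24.
        At 24: go right to 31.
          31 is a leaf — visit 31.
      Visit 2.
      At 2: go right to 4.
        4 is a leaf — visit 4.
    Visit 27.
    At 27: no right child.
Full in-order sequence: 36, 7, 3, 29, 9, 24, 31, 2, 4, 27.

7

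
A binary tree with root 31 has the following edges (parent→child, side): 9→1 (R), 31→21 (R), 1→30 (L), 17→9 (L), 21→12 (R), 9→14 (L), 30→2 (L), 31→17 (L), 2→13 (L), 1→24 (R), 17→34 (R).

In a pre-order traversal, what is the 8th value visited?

13

Pre-order visits the node, then its left subtree, then its right subtree.
Visit 31.
At 31: go left to 17.
  Visit 17.
  At 17: go left to 9.
    Visit 9.
    At 9: go left to 14.
      14 is a leaf — visit 14.
    At 9: go right to 1.
      Visit 1.
      At 1: go left to 30.
        Visit 30.
        At 30: go left to 2.
          Visit 2.
          At 2: go left to 13.
            13 is a leaf — visit 13.
          At 2: no right child.
        At 30: no right child.
      At 1: go right to 24.
        24 is a leaf — visit 24.
  At 17: go right to 34.
    34 is a leaf — visit 34.
At 31: go right to 21.
  Visit 21.
  At 21: no left child.
  At 21: go right to 12.
    12 is a leaf — visit 12.
Full pre-order sequence: 31, 17, 9, 14, 1, 30, 2, 13, 24, 34, 21, 12.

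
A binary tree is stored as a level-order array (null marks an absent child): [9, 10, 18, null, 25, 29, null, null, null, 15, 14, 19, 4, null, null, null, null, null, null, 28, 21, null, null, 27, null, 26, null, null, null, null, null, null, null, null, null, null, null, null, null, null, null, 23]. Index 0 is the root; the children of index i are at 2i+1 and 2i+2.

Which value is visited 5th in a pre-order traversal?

28

Pre-order visits the node, then its left subtree, then its right subtree.
Visit 9.
At 9: go left to 10.
  Visit 10.
  At 10: no left child.
  At 10: go right to 25.
    Visit 25.
    At 25: go left to 15.
      Visit 15.
      At 15: go left to 28.
        28 is a leaf — visit 28.
      At 15: go right to 21.
        Visit 21.
        At 21: go left to 23.
          23 is a leaf — visit 23.
        At 21: no right child.
    At 25: go right to 14.
      14 is a leaf — visit 14.
At 9: go right to 18.
  Visit 18.
  At 18: go left to 29.
    Visit 29.
    At 29: go left to 19.
      Visit 19.
      At 19: go left to 27.
        27 is a leaf — visit 27.
      At 19: no right child.
    At 29: go right to 4.
      Visit 4.
      At 4: go left to 26.
        26 is a leaf — visit 26.
      At 4: no right child.
  At 18: no right child.
Full pre-order sequence: 9, 10, 25, 15, 28, 21, 23, 14, 18, 29, 19, 27, 4, 26.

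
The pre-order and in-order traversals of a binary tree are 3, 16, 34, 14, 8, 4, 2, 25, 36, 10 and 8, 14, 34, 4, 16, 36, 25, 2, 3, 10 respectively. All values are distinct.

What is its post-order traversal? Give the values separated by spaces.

8 14 4 34 36 25 2 16 10 3

The first element of pre-order is the root; it splits in-order into left and right subtrees.
Root 3: left subtree has 8 nodes {8, 14, 34, 4, 16, 36, 25, 2}, right has 1 {10}.
  Root 16: left subtree has 4 nodes {8, 14, 34, 4}, right has 3 {36, 25, 2}.
    Root 34: left subtree has 2 nodes {8, 14}, right has 1 {4}.
      Root 14: left subtree has 1 node {8}, right has 0 { }.
    Root 2: left subtree has 2 nodes {36, 25}, right has 0 { }.
      Root 25: left subtree has 1 node {36}, right has 0 { }.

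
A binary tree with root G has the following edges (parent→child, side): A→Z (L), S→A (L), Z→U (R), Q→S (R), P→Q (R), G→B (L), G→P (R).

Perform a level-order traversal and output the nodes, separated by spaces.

Level-order visits nodes level by level from the root, left to right within each level.
Level 0: G
Level 1: B, P
Level 2: Q
Level 3: S
Level 4: A
Level 5: Z
Level 6: U

G B P Q S A Z U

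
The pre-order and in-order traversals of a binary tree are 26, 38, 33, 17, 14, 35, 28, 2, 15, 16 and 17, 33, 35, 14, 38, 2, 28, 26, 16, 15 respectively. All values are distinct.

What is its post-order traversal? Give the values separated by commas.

The first element of pre-order is the root; it splits in-order into left and right subtrees.
Root 26: left subtree has 7 nodes {17, 33, 35, 14, 38, 2, 28}, right has 2 {16, 15}.
  Root 38: left subtree has 4 nodes {17, 33, 35, 14}, right has 2 {2, 28}.
    Root 33: left subtree has 1 node {17}, right has 2 {35, 14}.
      Root 14: left subtree has 1 node {35}, right has 0 { }.
    Root 28: left subtree has 1 node {2}, right has 0 { }.
  Root 15: left subtree has 1 node {16}, right has 0 { }.

17, 35, 14, 33, 2, 28, 38, 16, 15, 26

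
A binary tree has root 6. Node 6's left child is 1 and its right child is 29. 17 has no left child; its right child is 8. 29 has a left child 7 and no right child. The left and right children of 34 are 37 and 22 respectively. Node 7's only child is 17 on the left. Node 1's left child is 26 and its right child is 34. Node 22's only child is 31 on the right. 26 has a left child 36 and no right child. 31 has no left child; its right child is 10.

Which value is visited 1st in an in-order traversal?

36

In-order visits the left subtree, then the node, then the right subtree.
At 6: go left to 1.
  At 1: go left to 26.
    At 26: go left to 36.
      36 is a leaf — visit 36.
    Visit 26.
    At 26: no right child.
  Visit 1.
  At 1: go right to 34.
    At 34: go left to 37.
      37 is a leaf — visit 37.
    Visit 34.
    At 34: go right to 22.
      At 22: no left child.
      Visit 22.
      At 22: go right to 31.
        At 31: no left child.
        Visit 31.
        At 31: go right to 10.
          10 is a leaf — visit 10.
Visit 6.
At 6: go right to 29.
  At 29: go left to 7.
    At 7: go left to 17.
      At 17: no left child.
      Visit 17.
      At 17: go right to 8.
        8 is a leaf — visit 8.
    Visit 7.
    At 7: no right child.
  Visit 29.
  At 29: no right child.
Full in-order sequence: 36, 26, 1, 37, 34, 22, 31, 10, 6, 17, 8, 7, 29.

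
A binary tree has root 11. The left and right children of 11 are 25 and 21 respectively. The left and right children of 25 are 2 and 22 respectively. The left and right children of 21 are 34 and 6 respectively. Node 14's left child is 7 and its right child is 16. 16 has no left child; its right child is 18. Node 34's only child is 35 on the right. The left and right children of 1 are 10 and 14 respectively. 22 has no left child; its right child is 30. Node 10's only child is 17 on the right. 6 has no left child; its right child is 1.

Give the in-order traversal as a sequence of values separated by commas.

2, 25, 22, 30, 11, 34, 35, 21, 6, 10, 17, 1, 7, 14, 16, 18

In-order visits the left subtree, then the node, then the right subtree.
At 11: go left to 25.
  At 25: go left to 2.
    2 is a leaf — visit 2.
  Visit 25.
  At 25: go right to 22.
    At 22: no left child.
    Visit 22.
    At 22: go right to 30.
      30 is a leaf — visit 30.
Visit 11.
At 11: go right to 21.
  At 21: go left to 34.
    At 34: no left child.
    Visit 34.
    At 34: go right to 35.
      35 is a leaf — visit 35.
  Visit 21.
  At 21: go right to 6.
    At 6: no left child.
    Visit 6.
    At 6: go right to 1.
      At 1: go left to 10.
        At 10: no left child.
        Visit 10.
        At 10: go right to 17.
          17 is a leaf — visit 17.
      Visit 1.
      At 1: go right to 14.
        At 14: go left to 7.
          7 is a leaf — visit 7.
        Visit 14.
        At 14: go right to 16.
          At 16: no left child.
          Visit 16.
          At 16: go right to 18.
            18 is a leaf — visit 18.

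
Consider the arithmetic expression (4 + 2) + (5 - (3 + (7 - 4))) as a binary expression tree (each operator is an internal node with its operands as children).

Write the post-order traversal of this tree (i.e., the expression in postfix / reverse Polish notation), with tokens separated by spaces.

Post-order on an expression tree gives postfix notation: for each operator, emit left operand, right operand, then the operator.

4 2 + 5 3 7 4 - + - +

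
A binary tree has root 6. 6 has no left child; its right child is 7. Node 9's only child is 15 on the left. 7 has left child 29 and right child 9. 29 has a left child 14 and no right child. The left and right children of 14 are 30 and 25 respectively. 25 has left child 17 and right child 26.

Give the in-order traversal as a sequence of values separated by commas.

6, 30, 14, 17, 25, 26, 29, 7, 15, 9

In-order visits the left subtree, then the node, then the right subtree.
At 6: no left child.
Visit 6.
At 6: go right to 7.
  At 7: go left to 29.
    At 29: go left to 14.
      At 14: go left to 30.
        30 is a leaf — visit 30.
      Visit 14.
      At 14: go right to 25.
        At 25: go left to 17.
          17 is a leaf — visit 17.
        Visit 25.
        At 25: go right to 26.
          26 is a leaf — visit 26.
    Visit 29.
    At 29: no right child.
  Visit 7.
  At 7: go right to 9.
    At 9: go left to 15.
      15 is a leaf — visit 15.
    Visit 9.
    At 9: no right child.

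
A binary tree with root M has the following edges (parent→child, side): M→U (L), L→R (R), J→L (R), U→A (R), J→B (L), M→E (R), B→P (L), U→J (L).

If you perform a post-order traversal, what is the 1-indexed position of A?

Post-order visits the left subtree, then the right subtree, then the node.
At M: go left to U.
  At U: go left to J.
    At J: go left to B.
      At B: go left to P.
        P is a leaf — visit P.
      At B: no right child.
      Visit B.
    At J: go right to L.
      At L: no left child.
      At L: go right to R.
        R is a leaf — visit R.
      Visit L.
    Visit J.
  At U: go right to A.
    A is a leaf — visit A.
  Visit U.
At M: go right to E.
  E is a leaf — visit E.
Visit M.
Full post-order sequence: P, B, R, L, J, A, U, E, M.

6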